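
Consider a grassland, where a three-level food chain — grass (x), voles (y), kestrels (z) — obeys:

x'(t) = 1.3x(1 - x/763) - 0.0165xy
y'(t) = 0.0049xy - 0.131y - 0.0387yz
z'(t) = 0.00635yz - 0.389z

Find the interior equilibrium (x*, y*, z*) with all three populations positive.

x* ≈ 170, y* ≈ 61.3, z* ≈ 18.1

From dz/dt = 0: 0.00635y* = 0.389, so y* = 61.3.
From dx/dt = 0: 1.3(1 - x*/763) = 0.0165·61.3, giving x* = 763·(1 - 0.778) = 170.
From dy/dt = 0: 0.0049·170 - 0.131 = 0.0387z*, so z* = 0.701/0.0387 = 18.1.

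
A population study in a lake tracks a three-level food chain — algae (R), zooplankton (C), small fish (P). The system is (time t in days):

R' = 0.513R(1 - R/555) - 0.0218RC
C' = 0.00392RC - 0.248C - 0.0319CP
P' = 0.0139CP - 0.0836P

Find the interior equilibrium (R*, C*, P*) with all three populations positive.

R* ≈ 413, C* ≈ 6.01, P* ≈ 43

From dP/dt = 0: 0.0139C* = 0.0836, so C* = 6.01.
From dR/dt = 0: 0.513(1 - R*/555) = 0.0218·6.01, giving R* = 555·(1 - 0.256) = 413.
From dC/dt = 0: 0.00392·413 - 0.248 = 0.0319P*, so P* = 1.37/0.0319 = 43.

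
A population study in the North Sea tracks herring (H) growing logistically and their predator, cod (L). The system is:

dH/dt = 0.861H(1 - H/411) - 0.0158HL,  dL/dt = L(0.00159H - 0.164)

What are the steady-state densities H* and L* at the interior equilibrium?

H* ≈ 103, L* ≈ 40.8

From dL/dt = 0 with L > 0: 0.00159H* = 0.164, so H* = 103.
Substitute into dH/dt = 0: 0.861(1 - 103/411) = 0.0158L*.
The bracket is 0.749, giving L* = 0.645/0.0158 = 40.8.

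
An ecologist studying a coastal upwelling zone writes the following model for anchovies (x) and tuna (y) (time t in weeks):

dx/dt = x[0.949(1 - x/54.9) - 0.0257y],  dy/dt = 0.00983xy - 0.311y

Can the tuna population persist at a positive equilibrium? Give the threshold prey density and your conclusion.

Threshold x = 31.6; K > 31.6, so yes, the predator persists.

The predator equation gives dy/dt > 0 only when x > 0.311/0.00983 = 31.6.
Without the predator, x → K = 54.9. Since 54.9 > 31.6, the predator can invade and persist.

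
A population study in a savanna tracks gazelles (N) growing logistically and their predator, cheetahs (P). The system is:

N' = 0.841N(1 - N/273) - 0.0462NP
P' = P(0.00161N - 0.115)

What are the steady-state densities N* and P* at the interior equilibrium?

From dP/dt = 0 with P > 0: 0.00161N* = 0.115, so N* = 71.4.
Substitute into dN/dt = 0: 0.841(1 - 71.4/273) = 0.0462P*.
The bracket is 0.738, giving P* = 0.621/0.0462 = 13.4.

N* ≈ 71.4, P* ≈ 13.4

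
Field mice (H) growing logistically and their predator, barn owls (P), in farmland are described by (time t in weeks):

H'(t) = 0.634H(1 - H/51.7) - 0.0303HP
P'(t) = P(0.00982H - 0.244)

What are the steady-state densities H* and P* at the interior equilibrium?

H* ≈ 24.8, P* ≈ 10.9

From dP/dt = 0 with P > 0: 0.00982H* = 0.244, so H* = 24.8.
Substitute into dH/dt = 0: 0.634(1 - 24.8/51.7) = 0.0303P*.
The bracket is 0.519, giving P* = 0.329/0.0303 = 10.9.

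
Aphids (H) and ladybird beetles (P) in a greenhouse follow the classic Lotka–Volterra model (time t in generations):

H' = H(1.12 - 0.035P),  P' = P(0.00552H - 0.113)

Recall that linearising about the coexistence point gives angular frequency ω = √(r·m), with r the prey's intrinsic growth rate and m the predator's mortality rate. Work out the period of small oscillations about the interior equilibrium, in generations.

T ≈ 17.7 generations

Here r = 1.12 and m = 0.113, so r·m = 0.127.
ω = √0.127 = 0.356 per generation, hence T = 2π/ω ≈ 17.7 generations.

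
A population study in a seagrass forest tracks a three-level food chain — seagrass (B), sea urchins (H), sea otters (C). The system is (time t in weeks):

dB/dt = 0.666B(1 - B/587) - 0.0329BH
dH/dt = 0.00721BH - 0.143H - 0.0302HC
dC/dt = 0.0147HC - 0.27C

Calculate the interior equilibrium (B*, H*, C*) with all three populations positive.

B* ≈ 54.4, H* ≈ 18.4, C* ≈ 8.25

From dC/dt = 0: 0.0147H* = 0.27, so H* = 18.4.
From dB/dt = 0: 0.666(1 - B*/587) = 0.0329·18.4, giving B* = 587·(1 - 0.907) = 54.4.
From dH/dt = 0: 0.00721·54.4 - 0.143 = 0.0302C*, so C* = 0.249/0.0302 = 8.25.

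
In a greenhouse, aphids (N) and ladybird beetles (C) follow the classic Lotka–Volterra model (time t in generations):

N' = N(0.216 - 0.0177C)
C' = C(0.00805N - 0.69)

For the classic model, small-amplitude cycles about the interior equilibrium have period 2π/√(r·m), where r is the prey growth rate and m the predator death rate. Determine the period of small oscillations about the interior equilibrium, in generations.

Here r = 0.216 and m = 0.69, so r·m = 0.149.
ω = √0.149 = 0.386 per generation, hence T = 2π/ω ≈ 16.3 generations.

T ≈ 16.3 generations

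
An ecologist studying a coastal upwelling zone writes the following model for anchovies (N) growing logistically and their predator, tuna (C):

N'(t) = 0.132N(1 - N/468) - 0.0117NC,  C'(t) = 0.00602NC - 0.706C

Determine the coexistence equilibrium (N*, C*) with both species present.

From dC/dt = 0 with C > 0: 0.00602N* = 0.706, so N* = 117.
Substitute into dN/dt = 0: 0.132(1 - 117/468) = 0.0117C*.
The bracket is 0.749, giving C* = 0.0989/0.0117 = 8.45.

N* ≈ 117, C* ≈ 8.45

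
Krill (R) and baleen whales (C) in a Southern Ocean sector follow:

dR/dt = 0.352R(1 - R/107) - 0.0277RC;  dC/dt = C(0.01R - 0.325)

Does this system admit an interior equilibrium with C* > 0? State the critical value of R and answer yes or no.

The predator equation gives dC/dt > 0 only when R > 0.325/0.01 = 32.5.
Without the predator, R → K = 107. Since 107 > 32.5, the predator can invade and persist.

Threshold R = 32.5; K > 32.5, so yes, the predator persists.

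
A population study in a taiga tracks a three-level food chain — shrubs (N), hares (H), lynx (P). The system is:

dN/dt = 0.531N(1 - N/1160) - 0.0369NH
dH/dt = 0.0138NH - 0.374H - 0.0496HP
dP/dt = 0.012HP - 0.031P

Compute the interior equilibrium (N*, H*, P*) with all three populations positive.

N* ≈ 952, H* ≈ 2.58, P* ≈ 257

From dP/dt = 0: 0.012H* = 0.031, so H* = 2.58.
From dN/dt = 0: 0.531(1 - N*/1160) = 0.0369·2.58, giving N* = 1160·(1 - 0.18) = 952.
From dH/dt = 0: 0.0138·952 - 0.374 = 0.0496P*, so P* = 12.8/0.0496 = 257.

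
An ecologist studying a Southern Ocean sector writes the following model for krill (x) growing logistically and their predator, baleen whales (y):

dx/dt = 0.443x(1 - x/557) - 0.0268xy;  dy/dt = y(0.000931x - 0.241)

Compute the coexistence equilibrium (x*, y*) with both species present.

x* ≈ 259, y* ≈ 8.85

From dy/dt = 0 with y > 0: 0.000931x* = 0.241, so x* = 259.
Substitute into dx/dt = 0: 0.443(1 - 259/557) = 0.0268y*.
The bracket is 0.535, giving y* = 0.237/0.0268 = 8.85.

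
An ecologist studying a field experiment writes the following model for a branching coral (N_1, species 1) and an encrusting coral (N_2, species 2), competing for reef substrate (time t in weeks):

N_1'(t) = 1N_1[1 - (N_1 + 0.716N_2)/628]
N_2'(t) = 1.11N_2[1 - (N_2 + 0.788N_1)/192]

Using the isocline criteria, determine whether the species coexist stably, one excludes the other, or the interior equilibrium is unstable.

Compare the nullcline intercepts: K1/α12 = 628/0.716 = 877 > K2 = 192; K2/α21 = 192/0.788 = 244 < K1 = 628.
Since the inequalities point opposite ways, species 1 can invade but species 2 cannot.

species 1 excludes species 2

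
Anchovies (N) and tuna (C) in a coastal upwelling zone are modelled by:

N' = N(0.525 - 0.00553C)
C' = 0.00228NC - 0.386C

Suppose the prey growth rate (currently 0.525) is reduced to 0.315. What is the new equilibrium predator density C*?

At the interior fixed point, setting dN/dt = 0 with N > 0 fixes C* = (prey growth rate)/(NC coefficient) — independent of the other coefficients.
With the change, C* = 0.315/0.00553 = 57; it falls from 94.9.

C* ≈ 57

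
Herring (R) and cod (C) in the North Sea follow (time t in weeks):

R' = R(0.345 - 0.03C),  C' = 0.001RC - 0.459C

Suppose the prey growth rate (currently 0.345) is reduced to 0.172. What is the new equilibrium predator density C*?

At the interior fixed point, setting dR/dt = 0 with R > 0 fixes C* = (prey growth rate)/(RC coefficient) — independent of the other coefficients.
With the change, C* = 0.172/0.03 = 5.73; it falls from 11.5.

C* ≈ 5.73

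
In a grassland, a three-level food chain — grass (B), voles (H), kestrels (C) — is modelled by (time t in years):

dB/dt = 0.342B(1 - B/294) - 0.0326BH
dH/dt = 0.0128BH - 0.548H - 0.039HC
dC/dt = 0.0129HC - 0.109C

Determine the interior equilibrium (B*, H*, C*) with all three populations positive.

From dC/dt = 0: 0.0129H* = 0.109, so H* = 8.45.
From dB/dt = 0: 0.342(1 - B*/294) = 0.0326·8.45, giving B* = 294·(1 - 0.805) = 57.2.
From dH/dt = 0: 0.0128·57.2 - 0.548 = 0.039C*, so C* = 0.184/0.039 = 4.72.

B* ≈ 57.2, H* ≈ 8.45, C* ≈ 4.72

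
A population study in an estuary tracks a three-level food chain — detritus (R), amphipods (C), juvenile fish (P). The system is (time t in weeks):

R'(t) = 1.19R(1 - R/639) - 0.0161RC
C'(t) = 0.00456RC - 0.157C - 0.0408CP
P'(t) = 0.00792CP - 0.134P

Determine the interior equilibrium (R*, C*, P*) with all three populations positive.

From dP/dt = 0: 0.00792C* = 0.134, so C* = 16.9.
From dR/dt = 0: 1.19(1 - R*/639) = 0.0161·16.9, giving R* = 639·(1 - 0.229) = 493.
From dC/dt = 0: 0.00456·493 - 0.157 = 0.0408P*, so P* = 2.09/0.0408 = 51.2.

R* ≈ 493, C* ≈ 16.9, P* ≈ 51.2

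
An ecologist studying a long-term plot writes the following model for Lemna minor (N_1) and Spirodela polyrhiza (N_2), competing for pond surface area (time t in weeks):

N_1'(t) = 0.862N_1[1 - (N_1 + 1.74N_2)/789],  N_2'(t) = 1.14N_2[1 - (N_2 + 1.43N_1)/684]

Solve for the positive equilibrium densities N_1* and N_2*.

Setting both brackets to zero gives the nullclines N_1 + 1.74N_2 = 789 and 1.43N_1 + N_2 = 684.
Substituting N_2 = 684 - 1.43N_1 into the first: N_1(1 - 1.74·1.43) = 789 - 1.74·684.
So N_1* = -401/-1.49 = 270, and then N_2* = 684 - 1.43·270 = 299.

N_1* ≈ 270, N_2* ≈ 299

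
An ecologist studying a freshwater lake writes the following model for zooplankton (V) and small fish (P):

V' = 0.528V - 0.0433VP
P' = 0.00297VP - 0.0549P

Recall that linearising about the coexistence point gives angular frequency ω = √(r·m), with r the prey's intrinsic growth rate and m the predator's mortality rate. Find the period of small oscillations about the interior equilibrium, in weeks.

Here r = 0.528 and m = 0.0549, so r·m = 0.029.
ω = √0.029 = 0.17 per week, hence T = 2π/ω ≈ 36.9 weeks.

T ≈ 36.9 weeks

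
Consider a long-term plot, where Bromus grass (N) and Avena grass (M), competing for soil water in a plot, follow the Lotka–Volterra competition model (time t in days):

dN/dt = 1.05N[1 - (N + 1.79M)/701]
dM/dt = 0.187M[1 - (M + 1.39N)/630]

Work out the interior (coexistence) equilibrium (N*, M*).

Setting both brackets to zero gives the nullclines N + 1.79M = 701 and 1.39N + M = 630.
Substituting M = 630 - 1.39N into the first: N(1 - 1.79·1.39) = 701 - 1.79·630.
So N* = -427/-1.49 = 287, and then M* = 630 - 1.39·287 = 231.

N* ≈ 287, M* ≈ 231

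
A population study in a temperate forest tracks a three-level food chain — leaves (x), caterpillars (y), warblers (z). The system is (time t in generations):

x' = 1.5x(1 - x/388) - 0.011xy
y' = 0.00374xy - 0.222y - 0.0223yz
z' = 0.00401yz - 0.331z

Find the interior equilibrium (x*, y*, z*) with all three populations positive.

x* ≈ 153, y* ≈ 82.5, z* ≈ 15.7

From dz/dt = 0: 0.00401y* = 0.331, so y* = 82.5.
From dx/dt = 0: 1.5(1 - x*/388) = 0.011·82.5, giving x* = 388·(1 - 0.605) = 153.
From dy/dt = 0: 0.00374·153 - 0.222 = 0.0223z*, so z* = 0.351/0.0223 = 15.7.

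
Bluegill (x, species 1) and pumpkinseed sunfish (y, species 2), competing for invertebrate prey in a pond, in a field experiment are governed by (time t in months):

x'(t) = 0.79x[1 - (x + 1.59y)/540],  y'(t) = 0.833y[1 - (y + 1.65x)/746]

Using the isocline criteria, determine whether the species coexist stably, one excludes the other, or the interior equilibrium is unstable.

unstable coexistence (outcome depends on initial conditions)

Compare the nullcline intercepts: K1/α12 = 540/1.59 = 340 < K2 = 746; K2/α21 = 746/1.65 = 452 < K1 = 540.
Since both are reversed, neither can invade when rare; the interior point is a saddle.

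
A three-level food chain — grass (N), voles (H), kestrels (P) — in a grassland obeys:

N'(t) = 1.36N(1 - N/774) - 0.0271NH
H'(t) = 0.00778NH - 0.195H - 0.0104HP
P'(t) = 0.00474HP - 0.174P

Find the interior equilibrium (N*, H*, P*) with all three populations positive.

From dP/dt = 0: 0.00474H* = 0.174, so H* = 36.7.
From dN/dt = 0: 1.36(1 - N*/774) = 0.0271·36.7, giving N* = 774·(1 - 0.731) = 208.
From dH/dt = 0: 0.00778·208 - 0.195 = 0.0104P*, so P* = 1.42/0.0104 = 137.

N* ≈ 208, H* ≈ 36.7, P* ≈ 137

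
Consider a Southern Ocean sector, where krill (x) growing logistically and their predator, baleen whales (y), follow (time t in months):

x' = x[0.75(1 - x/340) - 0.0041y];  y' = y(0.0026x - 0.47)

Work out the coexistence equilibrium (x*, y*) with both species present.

From dy/dt = 0 with y > 0: 0.0026x* = 0.47, so x* = 181.
Substitute into dx/dt = 0: 0.75(1 - 181/340) = 0.0041y*.
The bracket is 0.468, giving y* = 0.351/0.0041 = 85.7.

x* ≈ 181, y* ≈ 85.7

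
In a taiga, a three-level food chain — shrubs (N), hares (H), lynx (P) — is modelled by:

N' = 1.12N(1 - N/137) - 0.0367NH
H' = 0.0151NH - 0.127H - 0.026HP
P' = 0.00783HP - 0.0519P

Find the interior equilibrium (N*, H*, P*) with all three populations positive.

From dP/dt = 0: 0.00783H* = 0.0519, so H* = 6.63.
From dN/dt = 0: 1.12(1 - N*/137) = 0.0367·6.63, giving N* = 137·(1 - 0.217) = 107.
From dH/dt = 0: 0.0151·107 - 0.127 = 0.026P*, so P* = 1.49/0.026 = 57.4.

N* ≈ 107, H* ≈ 6.63, P* ≈ 57.4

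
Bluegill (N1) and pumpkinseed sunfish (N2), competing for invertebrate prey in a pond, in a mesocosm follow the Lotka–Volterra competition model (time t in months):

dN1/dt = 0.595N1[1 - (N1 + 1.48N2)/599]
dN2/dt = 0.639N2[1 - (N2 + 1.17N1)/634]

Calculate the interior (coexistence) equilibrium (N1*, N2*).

Setting both brackets to zero gives the nullclines N1 + 1.48N2 = 599 and 1.17N1 + N2 = 634.
Substituting N2 = 634 - 1.17N1 into the first: N1(1 - 1.48·1.17) = 599 - 1.48·634.
So N1* = -339/-0.732 = 464, and then N2* = 634 - 1.17·464 = 91.3.

N1* ≈ 464, N2* ≈ 91.3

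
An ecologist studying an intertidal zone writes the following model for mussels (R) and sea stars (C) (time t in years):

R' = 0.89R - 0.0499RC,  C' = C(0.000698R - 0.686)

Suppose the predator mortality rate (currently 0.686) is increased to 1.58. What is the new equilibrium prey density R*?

R* ≈ 2260

At the interior fixed point, setting dC/dt = 0 with C > 0 fixes R* = (predator death rate)/(RC coefficient) — independent of the other coefficients.
With the change, R* = 1.58/0.000698 = 2260; it rises from 983.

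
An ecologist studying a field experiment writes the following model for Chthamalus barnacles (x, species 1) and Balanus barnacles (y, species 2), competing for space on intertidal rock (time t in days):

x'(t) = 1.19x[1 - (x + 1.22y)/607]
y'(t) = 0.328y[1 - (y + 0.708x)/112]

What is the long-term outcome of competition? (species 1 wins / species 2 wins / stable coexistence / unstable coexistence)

species 1 excludes species 2

Compare the nullcline intercepts: K1/α12 = 607/1.22 = 498 > K2 = 112; K2/α21 = 112/0.708 = 158 < K1 = 607.
Since the inequalities point opposite ways, species 1 can invade but species 2 cannot.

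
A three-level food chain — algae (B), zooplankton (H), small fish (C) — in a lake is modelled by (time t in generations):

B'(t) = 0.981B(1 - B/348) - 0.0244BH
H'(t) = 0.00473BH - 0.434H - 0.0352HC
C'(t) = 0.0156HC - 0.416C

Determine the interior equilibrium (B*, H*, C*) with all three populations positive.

B* ≈ 117, H* ≈ 26.7, C* ≈ 3.42

From dC/dt = 0: 0.0156H* = 0.416, so H* = 26.7.
From dB/dt = 0: 0.981(1 - B*/348) = 0.0244·26.7, giving B* = 348·(1 - 0.663) = 117.
From dH/dt = 0: 0.00473·117 - 0.434 = 0.0352C*, so C* = 0.12/0.0352 = 3.42.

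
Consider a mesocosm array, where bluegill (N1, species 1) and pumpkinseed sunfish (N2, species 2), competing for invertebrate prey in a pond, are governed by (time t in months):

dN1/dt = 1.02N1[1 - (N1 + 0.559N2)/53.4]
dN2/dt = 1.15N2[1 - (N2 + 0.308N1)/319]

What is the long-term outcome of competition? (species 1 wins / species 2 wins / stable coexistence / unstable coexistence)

species 2 excludes species 1

Compare the nullcline intercepts: K1/α12 = 53.4/0.559 = 95.5 < K2 = 319; K2/α21 = 319/0.308 = 1040 > K1 = 53.4.
Since the inequalities point opposite ways, species 2 can invade but species 1 cannot.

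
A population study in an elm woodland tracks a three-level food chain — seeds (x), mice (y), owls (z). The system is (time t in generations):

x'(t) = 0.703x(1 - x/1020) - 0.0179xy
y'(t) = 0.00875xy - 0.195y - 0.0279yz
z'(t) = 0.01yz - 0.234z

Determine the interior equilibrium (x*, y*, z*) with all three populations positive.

From dz/dt = 0: 0.01y* = 0.234, so y* = 23.4.
From dx/dt = 0: 0.703(1 - x*/1020) = 0.0179·23.4, giving x* = 1020·(1 - 0.596) = 412.
From dy/dt = 0: 0.00875·412 - 0.195 = 0.0279z*, so z* = 3.41/0.0279 = 122.

x* ≈ 412, y* ≈ 23.4, z* ≈ 122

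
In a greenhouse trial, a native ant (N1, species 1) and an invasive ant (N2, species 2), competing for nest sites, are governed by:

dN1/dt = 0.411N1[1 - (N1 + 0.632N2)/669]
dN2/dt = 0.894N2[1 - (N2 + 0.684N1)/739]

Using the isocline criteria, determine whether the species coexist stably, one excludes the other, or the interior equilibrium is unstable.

Compare the nullcline intercepts: K1/α12 = 669/0.632 = 1060 > K2 = 739; K2/α21 = 739/0.684 = 1080 > K1 = 669.
Since both inequalities hold, each species can invade when rare, so the interior equilibrium is stable.

stable coexistence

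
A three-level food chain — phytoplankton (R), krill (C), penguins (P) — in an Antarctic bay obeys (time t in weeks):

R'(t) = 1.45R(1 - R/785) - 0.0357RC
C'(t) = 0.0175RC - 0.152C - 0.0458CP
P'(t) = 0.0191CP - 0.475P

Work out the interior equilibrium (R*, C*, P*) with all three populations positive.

From dP/dt = 0: 0.0191C* = 0.475, so C* = 24.9.
From dR/dt = 0: 1.45(1 - R*/785) = 0.0357·24.9, giving R* = 785·(1 - 0.612) = 304.
From dC/dt = 0: 0.0175·304 - 0.152 = 0.0458P*, so P* = 5.17/0.0458 = 113.

R* ≈ 304, C* ≈ 24.9, P* ≈ 113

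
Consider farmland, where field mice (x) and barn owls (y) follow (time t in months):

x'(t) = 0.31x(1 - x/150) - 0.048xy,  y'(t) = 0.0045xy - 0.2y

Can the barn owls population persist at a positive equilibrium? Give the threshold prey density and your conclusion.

The predator equation gives dy/dt > 0 only when x > 0.2/0.0045 = 44.4.
Without the predator, x → K = 150. Since 150 > 44.4, the predator can invade and persist.

Threshold x = 44.4; K > 44.4, so yes, the predator persists.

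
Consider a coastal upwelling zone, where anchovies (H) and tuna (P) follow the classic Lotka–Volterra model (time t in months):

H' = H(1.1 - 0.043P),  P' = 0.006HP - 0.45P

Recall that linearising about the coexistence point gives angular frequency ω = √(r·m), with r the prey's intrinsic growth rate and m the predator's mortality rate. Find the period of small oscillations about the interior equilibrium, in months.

Here r = 1.1 and m = 0.45, so r·m = 0.495.
ω = √0.495 = 0.704 per month, hence T = 2π/ω ≈ 8.93 months.

T ≈ 8.93 months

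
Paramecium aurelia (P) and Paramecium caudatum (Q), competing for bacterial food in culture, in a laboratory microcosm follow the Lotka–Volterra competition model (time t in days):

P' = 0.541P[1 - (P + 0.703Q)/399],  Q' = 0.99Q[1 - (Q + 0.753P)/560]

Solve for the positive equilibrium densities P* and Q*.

P* ≈ 11.3, Q* ≈ 551

Setting both brackets to zero gives the nullclines P + 0.703Q = 399 and 0.753P + Q = 560.
Substituting Q = 560 - 0.753P into the first: P(1 - 0.703·0.753) = 399 - 0.703·560.
So P* = 5.32/0.471 = 11.3, and then Q* = 560 - 0.753·11.3 = 551.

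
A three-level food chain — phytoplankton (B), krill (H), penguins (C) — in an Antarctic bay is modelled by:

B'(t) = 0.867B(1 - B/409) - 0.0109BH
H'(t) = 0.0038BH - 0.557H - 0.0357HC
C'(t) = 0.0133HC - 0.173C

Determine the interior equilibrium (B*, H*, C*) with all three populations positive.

B* ≈ 342, H* ≈ 13, C* ≈ 20.8

From dC/dt = 0: 0.0133H* = 0.173, so H* = 13.
From dB/dt = 0: 0.867(1 - B*/409) = 0.0109·13, giving B* = 409·(1 - 0.164) = 342.
From dH/dt = 0: 0.0038·342 - 0.557 = 0.0357C*, so C* = 0.743/0.0357 = 20.8.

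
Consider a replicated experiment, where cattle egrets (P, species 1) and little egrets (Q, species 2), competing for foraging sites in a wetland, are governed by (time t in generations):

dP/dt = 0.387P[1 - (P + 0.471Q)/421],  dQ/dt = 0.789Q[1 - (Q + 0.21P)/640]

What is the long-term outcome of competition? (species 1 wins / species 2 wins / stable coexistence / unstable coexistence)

stable coexistence

Compare the nullcline intercepts: K1/α12 = 421/0.471 = 894 > K2 = 640; K2/α21 = 640/0.21 = 3050 > K1 = 421.
Since both inequalities hold, each species can invade when rare, so the interior equilibrium is stable.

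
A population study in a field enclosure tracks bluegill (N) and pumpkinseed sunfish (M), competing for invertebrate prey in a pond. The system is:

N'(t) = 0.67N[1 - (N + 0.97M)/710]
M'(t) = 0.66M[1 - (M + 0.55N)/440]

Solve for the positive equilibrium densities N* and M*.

Setting both brackets to zero gives the nullclines N + 0.97M = 710 and 0.55N + M = 440.
Substituting M = 440 - 0.55N into the first: N(1 - 0.97·0.55) = 710 - 0.97·440.
So N* = 283/0.467 = 607, and then M* = 440 - 0.55·607 = 106.

N* ≈ 607, M* ≈ 106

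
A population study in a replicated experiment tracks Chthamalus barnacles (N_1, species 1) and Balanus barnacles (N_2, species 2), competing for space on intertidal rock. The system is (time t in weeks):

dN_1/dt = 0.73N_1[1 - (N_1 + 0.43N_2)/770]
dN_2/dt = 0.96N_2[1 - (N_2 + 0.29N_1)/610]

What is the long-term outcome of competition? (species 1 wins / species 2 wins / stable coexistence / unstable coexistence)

Compare the nullcline intercepts: K1/α12 = 770/0.43 = 1790 > K2 = 610; K2/α21 = 610/0.29 = 2100 > K1 = 770.
Since both inequalities hold, each species can invade when rare, so the interior equilibrium is stable.

stable coexistence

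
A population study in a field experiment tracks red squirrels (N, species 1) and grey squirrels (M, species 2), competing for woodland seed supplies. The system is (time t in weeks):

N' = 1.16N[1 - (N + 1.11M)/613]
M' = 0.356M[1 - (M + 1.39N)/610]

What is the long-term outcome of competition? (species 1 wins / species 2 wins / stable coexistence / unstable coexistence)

unstable coexistence (outcome depends on initial conditions)

Compare the nullcline intercepts: K1/α12 = 613/1.11 = 552 < K2 = 610; K2/α21 = 610/1.39 = 439 < K1 = 613.
Since both are reversed, neither can invade when rare; the interior point is a saddle.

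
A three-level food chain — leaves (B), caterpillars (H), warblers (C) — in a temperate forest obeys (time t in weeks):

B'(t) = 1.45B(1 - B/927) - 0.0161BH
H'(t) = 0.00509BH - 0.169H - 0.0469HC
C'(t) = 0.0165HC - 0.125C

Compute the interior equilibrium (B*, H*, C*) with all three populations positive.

From dC/dt = 0: 0.0165H* = 0.125, so H* = 7.58.
From dB/dt = 0: 1.45(1 - B*/927) = 0.0161·7.58, giving B* = 927·(1 - 0.0841) = 849.
From dH/dt = 0: 0.00509·849 - 0.169 = 0.0469C*, so C* = 4.15/0.0469 = 88.5.

B* ≈ 849, H* ≈ 7.58, C* ≈ 88.5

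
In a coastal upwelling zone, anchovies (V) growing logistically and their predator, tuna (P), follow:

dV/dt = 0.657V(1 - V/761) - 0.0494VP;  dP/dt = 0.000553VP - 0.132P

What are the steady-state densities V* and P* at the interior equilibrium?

V* ≈ 239, P* ≈ 9.13

From dP/dt = 0 with P > 0: 0.000553V* = 0.132, so V* = 239.
Substitute into dV/dt = 0: 0.657(1 - 239/761) = 0.0494P*.
The bracket is 0.686, giving P* = 0.451/0.0494 = 9.13.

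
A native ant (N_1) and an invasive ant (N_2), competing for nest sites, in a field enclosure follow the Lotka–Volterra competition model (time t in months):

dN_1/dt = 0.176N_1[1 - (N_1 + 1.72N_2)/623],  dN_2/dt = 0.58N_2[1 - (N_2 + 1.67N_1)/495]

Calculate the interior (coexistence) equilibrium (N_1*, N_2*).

N_1* ≈ 122, N_2* ≈ 291

Setting both brackets to zero gives the nullclines N_1 + 1.72N_2 = 623 and 1.67N_1 + N_2 = 495.
Substituting N_2 = 495 - 1.67N_1 into the first: N_1(1 - 1.72·1.67) = 623 - 1.72·495.
So N_1* = -228/-1.87 = 122, and then N_2* = 495 - 1.67·122 = 291.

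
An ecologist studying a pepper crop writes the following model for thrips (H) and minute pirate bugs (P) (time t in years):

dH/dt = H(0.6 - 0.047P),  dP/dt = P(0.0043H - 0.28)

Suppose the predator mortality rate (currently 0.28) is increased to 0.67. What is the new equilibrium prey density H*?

H* ≈ 156

At the interior fixed point, setting dP/dt = 0 with P > 0 fixes H* = (predator death rate)/(HP coefficient) — independent of the other coefficients.
With the change, H* = 0.67/0.0043 = 156; it rises from 65.1.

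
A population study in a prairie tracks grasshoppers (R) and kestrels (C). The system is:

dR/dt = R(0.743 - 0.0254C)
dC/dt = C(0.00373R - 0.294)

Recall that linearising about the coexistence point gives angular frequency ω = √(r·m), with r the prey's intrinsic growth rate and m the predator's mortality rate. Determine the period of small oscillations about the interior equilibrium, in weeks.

T ≈ 13.4 weeks

Here r = 0.743 and m = 0.294, so r·m = 0.218.
ω = √0.218 = 0.467 per week, hence T = 2π/ω ≈ 13.4 weeks.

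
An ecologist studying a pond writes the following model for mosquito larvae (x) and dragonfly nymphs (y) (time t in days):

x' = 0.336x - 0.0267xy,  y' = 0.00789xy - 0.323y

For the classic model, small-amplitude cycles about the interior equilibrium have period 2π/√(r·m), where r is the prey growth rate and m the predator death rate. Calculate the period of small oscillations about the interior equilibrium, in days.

T ≈ 19.1 days

Here r = 0.336 and m = 0.323, so r·m = 0.109.
ω = √0.109 = 0.329 per day, hence T = 2π/ω ≈ 19.1 days.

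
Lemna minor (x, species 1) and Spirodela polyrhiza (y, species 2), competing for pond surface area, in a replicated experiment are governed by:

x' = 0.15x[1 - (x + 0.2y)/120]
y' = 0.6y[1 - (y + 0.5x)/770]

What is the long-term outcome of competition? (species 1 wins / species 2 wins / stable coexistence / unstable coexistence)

species 2 excludes species 1

Compare the nullcline intercepts: K1/α12 = 120/0.2 = 600 < K2 = 770; K2/α21 = 770/0.5 = 1540 > K1 = 120.
Since the inequalities point opposite ways, species 2 can invade but species 1 cannot.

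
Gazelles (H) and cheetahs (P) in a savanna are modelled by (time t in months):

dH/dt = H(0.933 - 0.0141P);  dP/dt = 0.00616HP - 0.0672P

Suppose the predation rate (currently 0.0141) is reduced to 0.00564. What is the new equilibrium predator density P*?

At the interior fixed point, setting dH/dt = 0 with H > 0 fixes P* = (prey growth rate)/(HP coefficient) — independent of the other coefficients.
With the change, P* = 0.933/0.00564 = 165; it rises from 66.2.

P* ≈ 165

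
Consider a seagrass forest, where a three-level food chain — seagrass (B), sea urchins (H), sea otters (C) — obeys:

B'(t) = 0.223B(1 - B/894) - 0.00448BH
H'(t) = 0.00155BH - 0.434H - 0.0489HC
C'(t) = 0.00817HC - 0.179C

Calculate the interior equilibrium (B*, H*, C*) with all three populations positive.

From dC/dt = 0: 0.00817H* = 0.179, so H* = 21.9.
From dB/dt = 0: 0.223(1 - B*/894) = 0.00448·21.9, giving B* = 894·(1 - 0.44) = 501.
From dH/dt = 0: 0.00155·501 - 0.434 = 0.0489C*, so C* = 0.342/0.0489 = 6.99.

B* ≈ 501, H* ≈ 21.9, C* ≈ 6.99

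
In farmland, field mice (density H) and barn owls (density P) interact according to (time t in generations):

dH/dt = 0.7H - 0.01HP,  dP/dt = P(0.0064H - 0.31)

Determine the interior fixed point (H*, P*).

H* ≈ 48.4, P* ≈ 70

Set dP/dt = 0 with P > 0: 0.0064H - 0.31 = 0, so H* = 0.31/0.0064 = 48.4.
Set dH/dt = 0 with H > 0: 0.7 - 0.01P = 0, so P* = 0.7/0.01 = 70.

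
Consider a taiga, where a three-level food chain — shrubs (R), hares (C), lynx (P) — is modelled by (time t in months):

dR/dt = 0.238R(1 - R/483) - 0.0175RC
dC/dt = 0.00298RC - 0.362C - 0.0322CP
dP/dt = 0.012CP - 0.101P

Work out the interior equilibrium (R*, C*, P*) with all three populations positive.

R* ≈ 184, C* ≈ 8.42, P* ≈ 5.79

From dP/dt = 0: 0.012C* = 0.101, so C* = 8.42.
From dR/dt = 0: 0.238(1 - R*/483) = 0.0175·8.42, giving R* = 483·(1 - 0.619) = 184.
From dC/dt = 0: 0.00298·184 - 0.362 = 0.0322P*, so P* = 0.187/0.0322 = 5.79.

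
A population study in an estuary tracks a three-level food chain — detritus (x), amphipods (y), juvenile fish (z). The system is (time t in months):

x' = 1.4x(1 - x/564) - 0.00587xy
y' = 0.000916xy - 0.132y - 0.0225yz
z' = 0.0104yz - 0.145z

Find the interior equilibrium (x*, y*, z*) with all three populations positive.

From dz/dt = 0: 0.0104y* = 0.145, so y* = 13.9.
From dx/dt = 0: 1.4(1 - x*/564) = 0.00587·13.9, giving x* = 564·(1 - 0.0585) = 531.
From dy/dt = 0: 0.000916·531 - 0.132 = 0.0225z*, so z* = 0.354/0.0225 = 15.8.

x* ≈ 531, y* ≈ 13.9, z* ≈ 15.8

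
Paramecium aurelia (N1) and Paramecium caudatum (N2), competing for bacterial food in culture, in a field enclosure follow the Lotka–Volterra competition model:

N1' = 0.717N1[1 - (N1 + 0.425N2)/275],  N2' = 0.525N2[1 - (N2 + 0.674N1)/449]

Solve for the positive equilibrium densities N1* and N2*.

Setting both brackets to zero gives the nullclines N1 + 0.425N2 = 275 and 0.674N1 + N2 = 449.
Substituting N2 = 449 - 0.674N1 into the first: N1(1 - 0.425·0.674) = 275 - 0.425·449.
So N1* = 84.2/0.714 = 118, and then N2* = 449 - 0.674·118 = 369.

N1* ≈ 118, N2* ≈ 369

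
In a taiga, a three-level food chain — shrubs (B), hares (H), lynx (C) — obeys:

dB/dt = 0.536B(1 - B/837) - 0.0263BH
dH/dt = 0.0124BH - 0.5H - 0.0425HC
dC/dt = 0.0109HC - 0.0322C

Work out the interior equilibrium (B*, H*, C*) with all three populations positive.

B* ≈ 716, H* ≈ 2.95, C* ≈ 197

From dC/dt = 0: 0.0109H* = 0.0322, so H* = 2.95.
From dB/dt = 0: 0.536(1 - B*/837) = 0.0263·2.95, giving B* = 837·(1 - 0.145) = 716.
From dH/dt = 0: 0.0124·716 - 0.5 = 0.0425C*, so C* = 8.37/0.0425 = 197.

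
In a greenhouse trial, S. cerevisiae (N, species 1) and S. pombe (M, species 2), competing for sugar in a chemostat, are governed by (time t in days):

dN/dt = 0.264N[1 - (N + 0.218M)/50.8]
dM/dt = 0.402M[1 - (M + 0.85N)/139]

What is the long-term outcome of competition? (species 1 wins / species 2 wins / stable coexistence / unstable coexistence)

stable coexistence

Compare the nullcline intercepts: K1/α12 = 50.8/0.218 = 233 > K2 = 139; K2/α21 = 139/0.85 = 164 > K1 = 50.8.
Since both inequalities hold, each species can invade when rare, so the interior equilibrium is stable.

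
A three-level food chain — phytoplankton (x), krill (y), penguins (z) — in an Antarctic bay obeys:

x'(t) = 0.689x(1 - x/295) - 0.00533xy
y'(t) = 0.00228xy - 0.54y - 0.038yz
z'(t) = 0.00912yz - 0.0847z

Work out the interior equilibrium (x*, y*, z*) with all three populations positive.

From dz/dt = 0: 0.00912y* = 0.0847, so y* = 9.29.
From dx/dt = 0: 0.689(1 - x*/295) = 0.00533·9.29, giving x* = 295·(1 - 0.0718) = 274.
From dy/dt = 0: 0.00228·274 - 0.54 = 0.038z*, so z* = 0.0843/0.038 = 2.22.

x* ≈ 274, y* ≈ 9.29, z* ≈ 2.22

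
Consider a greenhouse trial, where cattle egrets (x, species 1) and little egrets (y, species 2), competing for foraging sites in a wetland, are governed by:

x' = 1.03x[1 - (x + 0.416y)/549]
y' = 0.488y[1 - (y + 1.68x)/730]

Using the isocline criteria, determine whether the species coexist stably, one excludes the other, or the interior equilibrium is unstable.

Compare the nullcline intercepts: K1/α12 = 549/0.416 = 1320 > K2 = 730; K2/α21 = 730/1.68 = 435 < K1 = 549.
Since the inequalities point opposite ways, species 1 can invade but species 2 cannot.

species 1 excludes species 2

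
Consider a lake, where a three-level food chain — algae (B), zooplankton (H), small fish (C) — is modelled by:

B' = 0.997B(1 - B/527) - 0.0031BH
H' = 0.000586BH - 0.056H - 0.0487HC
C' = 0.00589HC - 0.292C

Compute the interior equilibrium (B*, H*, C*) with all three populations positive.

From dC/dt = 0: 0.00589H* = 0.292, so H* = 49.6.
From dB/dt = 0: 0.997(1 - B*/527) = 0.0031·49.6, giving B* = 527·(1 - 0.154) = 446.
From dH/dt = 0: 0.000586·446 - 0.056 = 0.0487C*, so C* = 0.205/0.0487 = 4.21.

B* ≈ 446, H* ≈ 49.6, C* ≈ 4.21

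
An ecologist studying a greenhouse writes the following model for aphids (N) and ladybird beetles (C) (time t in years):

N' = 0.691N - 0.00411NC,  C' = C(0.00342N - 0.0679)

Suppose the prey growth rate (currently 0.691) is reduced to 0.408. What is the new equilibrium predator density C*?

C* ≈ 99.3

At the interior fixed point, setting dN/dt = 0 with N > 0 fixes C* = (prey growth rate)/(NC coefficient) — independent of the other coefficients.
With the change, C* = 0.408/0.00411 = 99.3; it falls from 168.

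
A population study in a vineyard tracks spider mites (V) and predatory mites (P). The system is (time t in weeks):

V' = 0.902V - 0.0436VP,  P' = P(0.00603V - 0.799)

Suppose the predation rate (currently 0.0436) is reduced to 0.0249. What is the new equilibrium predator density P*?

At the interior fixed point, setting dV/dt = 0 with V > 0 fixes P* = (prey growth rate)/(VP coefficient) — independent of the other coefficients.
With the change, P* = 0.902/0.0249 = 36.2; it rises from 20.7.

P* ≈ 36.2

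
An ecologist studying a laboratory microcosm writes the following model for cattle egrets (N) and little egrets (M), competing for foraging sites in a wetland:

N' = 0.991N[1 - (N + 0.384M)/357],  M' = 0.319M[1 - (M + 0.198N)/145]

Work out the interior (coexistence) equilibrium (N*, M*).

Setting both brackets to zero gives the nullclines N + 0.384M = 357 and 0.198N + M = 145.
Substituting M = 145 - 0.198N into the first: N(1 - 0.384·0.198) = 357 - 0.384·145.
So N* = 301/0.924 = 326, and then M* = 145 - 0.198·326 = 80.4.

N* ≈ 326, M* ≈ 80.4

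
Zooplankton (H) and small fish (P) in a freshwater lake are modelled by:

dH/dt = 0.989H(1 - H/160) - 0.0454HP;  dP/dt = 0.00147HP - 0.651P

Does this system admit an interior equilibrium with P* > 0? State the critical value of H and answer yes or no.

The predator equation gives dP/dt > 0 only when H > 0.651/0.00147 = 443.
Without the predator, H → K = 160. Since 160 < 443, the predator cannot invade.

Threshold H = 443; K < 443, so no, the predator goes extinct.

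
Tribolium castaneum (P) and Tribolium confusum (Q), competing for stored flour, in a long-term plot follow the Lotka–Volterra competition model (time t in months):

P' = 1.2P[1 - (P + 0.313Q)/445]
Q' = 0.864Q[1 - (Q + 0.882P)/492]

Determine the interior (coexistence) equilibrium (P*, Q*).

P* ≈ 402, Q* ≈ 137

Setting both brackets to zero gives the nullclines P + 0.313Q = 445 and 0.882P + Q = 492.
Substituting Q = 492 - 0.882P into the first: P(1 - 0.313·0.882) = 445 - 0.313·492.
So P* = 291/0.724 = 402, and then Q* = 492 - 0.882·402 = 137.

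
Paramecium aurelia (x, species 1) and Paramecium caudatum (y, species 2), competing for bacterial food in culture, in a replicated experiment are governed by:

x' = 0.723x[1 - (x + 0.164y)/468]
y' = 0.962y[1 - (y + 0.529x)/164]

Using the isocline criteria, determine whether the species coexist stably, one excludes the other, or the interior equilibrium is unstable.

Compare the nullcline intercepts: K1/α12 = 468/0.164 = 2850 > K2 = 164; K2/α21 = 164/0.529 = 310 < K1 = 468.
Since the inequalities point opposite ways, species 1 can invade but species 2 cannot.

species 1 excludes species 2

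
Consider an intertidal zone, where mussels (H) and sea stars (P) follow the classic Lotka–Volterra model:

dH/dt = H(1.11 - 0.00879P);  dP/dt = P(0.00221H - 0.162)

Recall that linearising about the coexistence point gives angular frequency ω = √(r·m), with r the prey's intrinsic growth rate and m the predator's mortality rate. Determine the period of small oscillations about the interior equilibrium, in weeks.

Here r = 1.11 and m = 0.162, so r·m = 0.18.
ω = √0.18 = 0.424 per week, hence T = 2π/ω ≈ 14.8 weeks.

T ≈ 14.8 weeks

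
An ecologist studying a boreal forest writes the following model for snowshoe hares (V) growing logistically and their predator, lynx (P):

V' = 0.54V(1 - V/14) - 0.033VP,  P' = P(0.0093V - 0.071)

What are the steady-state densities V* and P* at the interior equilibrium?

V* ≈ 7.63, P* ≈ 7.44

From dP/dt = 0 with P > 0: 0.0093V* = 0.071, so V* = 7.63.
Substitute into dV/dt = 0: 0.54(1 - 7.63/14) = 0.033P*.
The bracket is 0.455, giving P* = 0.246/0.033 = 7.44.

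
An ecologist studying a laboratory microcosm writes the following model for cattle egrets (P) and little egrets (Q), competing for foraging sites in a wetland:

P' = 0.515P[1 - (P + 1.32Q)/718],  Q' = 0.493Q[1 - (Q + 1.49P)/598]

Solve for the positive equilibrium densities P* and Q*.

P* ≈ 73.8, Q* ≈ 488

Setting both brackets to zero gives the nullclines P + 1.32Q = 718 and 1.49P + Q = 598.
Substituting Q = 598 - 1.49P into the first: P(1 - 1.32·1.49) = 718 - 1.32·598.
So P* = -71.4/-0.967 = 73.8, and then Q* = 598 - 1.49·73.8 = 488.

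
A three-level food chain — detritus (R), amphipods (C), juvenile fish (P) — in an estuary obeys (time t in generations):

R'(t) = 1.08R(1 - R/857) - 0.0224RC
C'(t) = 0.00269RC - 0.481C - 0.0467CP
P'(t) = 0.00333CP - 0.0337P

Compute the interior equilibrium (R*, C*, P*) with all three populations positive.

R* ≈ 677, C* ≈ 10.1, P* ≈ 28.7

From dP/dt = 0: 0.00333C* = 0.0337, so C* = 10.1.
From dR/dt = 0: 1.08(1 - R*/857) = 0.0224·10.1, giving R* = 857·(1 - 0.21) = 677.
From dC/dt = 0: 0.00269·677 - 0.481 = 0.0467P*, so P* = 1.34/0.0467 = 28.7.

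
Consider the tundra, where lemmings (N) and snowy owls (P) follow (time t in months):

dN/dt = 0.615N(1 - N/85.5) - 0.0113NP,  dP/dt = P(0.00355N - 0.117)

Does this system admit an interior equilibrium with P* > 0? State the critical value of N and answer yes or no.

The predator equation gives dP/dt > 0 only when N > 0.117/0.00355 = 33.
Without the predator, N → K = 85.5. Since 85.5 > 33, the predator can invade and persist.

Threshold N = 33; K > 33, so yes, the predator persists.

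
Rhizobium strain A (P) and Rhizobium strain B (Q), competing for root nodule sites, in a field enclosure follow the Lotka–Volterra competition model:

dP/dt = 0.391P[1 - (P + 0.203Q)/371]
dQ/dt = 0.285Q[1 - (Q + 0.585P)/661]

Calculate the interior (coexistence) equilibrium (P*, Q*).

Setting both brackets to zero gives the nullclines P + 0.203Q = 371 and 0.585P + Q = 661.
Substituting Q = 661 - 0.585P into the first: P(1 - 0.203·0.585) = 371 - 0.203·661.
So P* = 237/0.881 = 269, and then Q* = 661 - 0.585·269 = 504.

P* ≈ 269, Q* ≈ 504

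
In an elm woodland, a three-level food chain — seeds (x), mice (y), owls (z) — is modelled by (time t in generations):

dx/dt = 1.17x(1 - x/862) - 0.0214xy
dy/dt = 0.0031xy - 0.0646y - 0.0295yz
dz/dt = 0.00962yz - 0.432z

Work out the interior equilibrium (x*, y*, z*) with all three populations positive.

x* ≈ 154, y* ≈ 44.9, z* ≈ 14

From dz/dt = 0: 0.00962y* = 0.432, so y* = 44.9.
From dx/dt = 0: 1.17(1 - x*/862) = 0.0214·44.9, giving x* = 862·(1 - 0.821) = 154.
From dy/dt = 0: 0.0031·154 - 0.0646 = 0.0295z*, so z* = 0.413/0.0295 = 14.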